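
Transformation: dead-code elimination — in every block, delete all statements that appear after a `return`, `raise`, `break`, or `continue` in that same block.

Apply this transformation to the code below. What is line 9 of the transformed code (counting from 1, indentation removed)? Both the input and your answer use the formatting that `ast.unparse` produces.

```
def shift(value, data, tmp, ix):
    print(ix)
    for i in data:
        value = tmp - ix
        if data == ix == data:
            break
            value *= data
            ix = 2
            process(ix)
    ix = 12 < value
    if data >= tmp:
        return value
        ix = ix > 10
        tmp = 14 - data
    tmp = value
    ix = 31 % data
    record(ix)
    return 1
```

return value

Transformed code:
def shift(value, data, tmp, ix):
    print(ix)
    for i in data:
        value = tmp - ix
        if data == ix == data:
            break
    ix = 12 < value
    if data >= tmp:
        return value
    tmp = value
    ix = 31 % data
    record(ix)
    return 1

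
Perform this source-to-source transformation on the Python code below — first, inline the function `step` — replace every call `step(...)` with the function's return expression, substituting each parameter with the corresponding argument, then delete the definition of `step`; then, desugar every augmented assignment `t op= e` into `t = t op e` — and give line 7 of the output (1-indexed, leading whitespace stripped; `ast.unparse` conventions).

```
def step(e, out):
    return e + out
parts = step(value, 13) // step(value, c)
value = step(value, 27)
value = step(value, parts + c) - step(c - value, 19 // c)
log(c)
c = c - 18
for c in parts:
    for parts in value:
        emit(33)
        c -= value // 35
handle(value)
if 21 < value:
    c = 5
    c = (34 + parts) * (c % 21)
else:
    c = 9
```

Transformed code:
parts = (value + 13) // (value + c)
value = value + 27
value = value + (parts + c) - (c - value + 19 // c)
log(c)
c = c - 18
for c in parts:
    for parts in value:
        emit(33)
        c = c - value // 35
handle(value)
if 21 < value:
    c = 5
    c = (34 + parts) * (c % 21)
else:
    c = 9

for parts in value:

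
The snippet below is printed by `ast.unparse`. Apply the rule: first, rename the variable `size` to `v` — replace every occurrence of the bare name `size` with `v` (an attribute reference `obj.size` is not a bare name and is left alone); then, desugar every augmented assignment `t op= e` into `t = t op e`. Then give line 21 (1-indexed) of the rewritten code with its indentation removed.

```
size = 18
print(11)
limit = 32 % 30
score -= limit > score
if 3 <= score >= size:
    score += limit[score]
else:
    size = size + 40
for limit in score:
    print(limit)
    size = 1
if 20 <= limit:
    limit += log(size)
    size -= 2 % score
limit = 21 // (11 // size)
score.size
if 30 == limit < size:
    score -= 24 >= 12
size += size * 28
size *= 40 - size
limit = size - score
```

Transformed code:
v = 18
print(11)
limit = 32 % 30
score = score - (limit > score)
if 3 <= score >= v:
    score = score + limit[score]
else:
    v = v + 40
for limit in score:
    print(limit)
    v = 1
if 20 <= limit:
    limit = limit + log(v)
    v = v - 2 % score
limit = 21 // (11 // v)
score.size
if 30 == limit < v:
    score = score - (24 >= 12)
v = v + v * 28
v = v * (40 - v)
limit = v - score

limit = v - score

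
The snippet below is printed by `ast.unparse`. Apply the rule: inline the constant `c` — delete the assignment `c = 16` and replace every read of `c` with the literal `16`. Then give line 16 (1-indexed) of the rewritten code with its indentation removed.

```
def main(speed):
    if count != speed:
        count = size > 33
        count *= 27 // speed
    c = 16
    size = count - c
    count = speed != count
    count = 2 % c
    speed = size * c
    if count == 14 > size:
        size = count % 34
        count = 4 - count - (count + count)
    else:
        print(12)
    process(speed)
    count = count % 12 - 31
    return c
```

Transformed code:
def main(speed):
    if count != speed:
        count = size > 33
        count *= 27 // speed
    size = count - 16
    count = speed != count
    count = 2 % 16
    speed = size * 16
    if count == 14 > size:
        size = count % 34
        count = 4 - count - (count + count)
    else:
        print(12)
    process(speed)
    count = count % 12 - 31
    return 16

return 16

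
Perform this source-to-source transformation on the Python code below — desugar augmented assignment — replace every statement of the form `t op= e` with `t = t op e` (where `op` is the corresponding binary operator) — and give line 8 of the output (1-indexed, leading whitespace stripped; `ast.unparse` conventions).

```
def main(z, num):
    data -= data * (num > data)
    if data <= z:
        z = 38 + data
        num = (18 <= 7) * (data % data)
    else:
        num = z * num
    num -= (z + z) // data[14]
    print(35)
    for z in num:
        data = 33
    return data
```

Transformed code:
def main(z, num):
    data = data - data * (num > data)
    if data <= z:
        z = 38 + data
        num = (18 <= 7) * (data % data)
    else:
        num = z * num
    num = num - (z + z) // data[14]
    print(35)
    for z in num:
        data = 33
    return data

num = num - (z + z) // data[14]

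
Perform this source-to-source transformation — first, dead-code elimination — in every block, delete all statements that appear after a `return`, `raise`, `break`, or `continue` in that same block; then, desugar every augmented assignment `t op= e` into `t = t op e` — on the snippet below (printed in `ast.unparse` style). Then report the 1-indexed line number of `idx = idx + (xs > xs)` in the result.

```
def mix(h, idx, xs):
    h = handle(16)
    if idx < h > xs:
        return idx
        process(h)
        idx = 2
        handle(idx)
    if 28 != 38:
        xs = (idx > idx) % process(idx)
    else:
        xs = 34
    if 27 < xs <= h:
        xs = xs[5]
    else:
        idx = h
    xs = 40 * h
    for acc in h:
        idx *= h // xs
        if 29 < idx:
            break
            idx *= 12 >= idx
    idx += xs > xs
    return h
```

Transformed code:
def mix(h, idx, xs):
    h = handle(16)
    if idx < h > xs:
        return idx
    if 28 != 38:
        xs = (idx > idx) % process(idx)
    else:
        xs = 34
    if 27 < xs <= h:
        xs = xs[5]
    else:
        idx = h
    xs = 40 * h
    for acc in h:
        idx = idx * (h // xs)
        if 29 < idx:
            break
    idx = idx + (xs > xs)
    return h

18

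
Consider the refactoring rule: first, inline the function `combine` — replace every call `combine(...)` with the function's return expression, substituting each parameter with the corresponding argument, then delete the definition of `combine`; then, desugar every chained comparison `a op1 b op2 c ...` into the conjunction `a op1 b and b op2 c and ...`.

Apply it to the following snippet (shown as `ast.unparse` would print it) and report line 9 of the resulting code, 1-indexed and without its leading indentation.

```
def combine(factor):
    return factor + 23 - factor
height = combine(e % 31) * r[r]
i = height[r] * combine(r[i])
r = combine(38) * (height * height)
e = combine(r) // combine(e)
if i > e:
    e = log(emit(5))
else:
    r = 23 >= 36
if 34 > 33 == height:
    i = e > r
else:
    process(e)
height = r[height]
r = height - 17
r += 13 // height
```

Transformed code:
height = (e % 31 + 23 - e % 31) * r[r]
i = height[r] * (r[i] + 23 - r[i])
r = (38 + 23 - 38) * (height * height)
e = (r + 23 - r) // (e + 23 - e)
if i > e:
    e = log(emit(5))
else:
    r = 23 >= 36
if 34 > 33 and 33 == height:
    i = e > r
else:
    process(e)
height = r[height]
r = height - 17
r += 13 // height

if 34 > 33 and 33 == height:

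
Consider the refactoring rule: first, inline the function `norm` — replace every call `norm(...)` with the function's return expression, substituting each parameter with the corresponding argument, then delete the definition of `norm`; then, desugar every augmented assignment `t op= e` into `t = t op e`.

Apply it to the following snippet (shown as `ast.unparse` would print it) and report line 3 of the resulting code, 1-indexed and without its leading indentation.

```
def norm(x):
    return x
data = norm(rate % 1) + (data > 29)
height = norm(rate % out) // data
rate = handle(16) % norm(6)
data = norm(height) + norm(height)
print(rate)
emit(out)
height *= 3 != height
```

Transformed code:
data = rate % 1 + (data > 29)
height = rate % out // data
rate = handle(16) % 6
data = height + height
print(rate)
emit(out)
height = height * (3 != height)

rate = handle(16) % 6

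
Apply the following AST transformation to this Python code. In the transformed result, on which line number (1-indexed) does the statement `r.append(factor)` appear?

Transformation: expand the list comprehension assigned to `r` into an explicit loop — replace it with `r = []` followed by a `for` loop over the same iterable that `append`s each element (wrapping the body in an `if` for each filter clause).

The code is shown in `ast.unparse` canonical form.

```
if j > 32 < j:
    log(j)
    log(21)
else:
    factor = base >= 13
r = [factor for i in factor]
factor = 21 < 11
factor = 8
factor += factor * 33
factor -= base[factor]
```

8

Transformed code:
if j > 32 < j:
    log(j)
    log(21)
else:
    factor = base >= 13
r = []
for i in factor:
    r.append(factor)
factor = 21 < 11
factor = 8
factor += factor * 33
factor -= base[factor]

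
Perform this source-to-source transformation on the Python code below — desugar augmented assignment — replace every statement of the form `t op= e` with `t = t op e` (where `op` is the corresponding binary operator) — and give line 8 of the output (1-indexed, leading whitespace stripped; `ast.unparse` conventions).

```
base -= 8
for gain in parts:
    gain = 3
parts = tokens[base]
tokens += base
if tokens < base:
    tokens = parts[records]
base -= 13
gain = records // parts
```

base = base - 13

Transformed code:
base = base - 8
for gain in parts:
    gain = 3
parts = tokens[base]
tokens = tokens + base
if tokens < base:
    tokens = parts[records]
base = base - 13
gain = records // parts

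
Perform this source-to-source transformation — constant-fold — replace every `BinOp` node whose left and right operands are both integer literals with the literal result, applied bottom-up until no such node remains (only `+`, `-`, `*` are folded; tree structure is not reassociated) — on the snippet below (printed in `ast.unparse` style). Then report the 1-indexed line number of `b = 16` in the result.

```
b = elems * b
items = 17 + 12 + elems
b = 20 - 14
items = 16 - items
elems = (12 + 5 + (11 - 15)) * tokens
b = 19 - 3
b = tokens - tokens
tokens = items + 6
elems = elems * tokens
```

6

Transformed code:
b = elems * b
items = 29 + elems
b = 6
items = 16 - items
elems = 13 * tokens
b = 16
b = tokens - tokens
tokens = items + 6
elems = elems * tokens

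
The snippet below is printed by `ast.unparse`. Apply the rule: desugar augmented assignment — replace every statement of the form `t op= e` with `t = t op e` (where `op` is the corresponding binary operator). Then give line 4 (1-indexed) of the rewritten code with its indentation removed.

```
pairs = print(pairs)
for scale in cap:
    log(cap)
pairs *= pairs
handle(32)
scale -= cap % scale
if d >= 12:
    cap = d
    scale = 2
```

Transformed code:
pairs = print(pairs)
for scale in cap:
    log(cap)
pairs = pairs * pairs
handle(32)
scale = scale - cap % scale
if d >= 12:
    cap = d
    scale = 2

pairs = pairs * pairs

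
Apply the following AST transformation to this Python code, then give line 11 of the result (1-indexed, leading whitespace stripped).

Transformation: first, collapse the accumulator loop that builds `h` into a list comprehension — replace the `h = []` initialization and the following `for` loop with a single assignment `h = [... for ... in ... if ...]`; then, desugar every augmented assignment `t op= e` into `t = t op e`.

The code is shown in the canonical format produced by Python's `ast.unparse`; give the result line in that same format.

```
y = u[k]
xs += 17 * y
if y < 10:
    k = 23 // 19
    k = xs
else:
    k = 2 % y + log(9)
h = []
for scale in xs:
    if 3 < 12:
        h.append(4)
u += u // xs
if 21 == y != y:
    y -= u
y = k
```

Transformed code:
y = u[k]
xs = xs + 17 * y
if y < 10:
    k = 23 // 19
    k = xs
else:
    k = 2 % y + log(9)
h = [4 for scale in xs if 3 < 12]
u = u + u // xs
if 21 == y != y:
    y = y - u
y = k

y = y - u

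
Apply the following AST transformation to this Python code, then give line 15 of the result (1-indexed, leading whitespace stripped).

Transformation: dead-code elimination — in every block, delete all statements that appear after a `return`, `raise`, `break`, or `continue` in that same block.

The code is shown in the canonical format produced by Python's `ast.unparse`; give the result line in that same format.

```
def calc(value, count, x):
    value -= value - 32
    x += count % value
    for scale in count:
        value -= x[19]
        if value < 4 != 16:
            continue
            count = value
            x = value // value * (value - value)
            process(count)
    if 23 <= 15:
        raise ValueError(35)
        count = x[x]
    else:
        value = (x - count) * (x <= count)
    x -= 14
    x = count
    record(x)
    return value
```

Transformed code:
def calc(value, count, x):
    value -= value - 32
    x += count % value
    for scale in count:
        value -= x[19]
        if value < 4 != 16:
            continue
    if 23 <= 15:
        raise ValueError(35)
    else:
        value = (x - count) * (x <= count)
    x -= 14
    x = count
    record(x)
    return value

return value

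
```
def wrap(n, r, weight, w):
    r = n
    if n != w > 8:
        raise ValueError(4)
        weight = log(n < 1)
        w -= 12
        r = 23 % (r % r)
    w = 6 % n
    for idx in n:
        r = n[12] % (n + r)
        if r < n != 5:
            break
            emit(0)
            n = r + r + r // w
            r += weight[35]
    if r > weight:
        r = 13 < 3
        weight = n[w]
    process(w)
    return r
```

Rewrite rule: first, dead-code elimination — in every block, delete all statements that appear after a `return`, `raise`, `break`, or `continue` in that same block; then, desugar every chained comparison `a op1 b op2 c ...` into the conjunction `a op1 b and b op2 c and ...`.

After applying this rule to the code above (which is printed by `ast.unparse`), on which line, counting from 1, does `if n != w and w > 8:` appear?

Transformed code:
def wrap(n, r, weight, w):
    r = n
    if n != w and w > 8:
        raise ValueError(4)
    w = 6 % n
    for idx in n:
        r = n[12] % (n + r)
        if r < n and n != 5:
            break
    if r > weight:
        r = 13 < 3
        weight = n[w]
    process(w)
    return r

3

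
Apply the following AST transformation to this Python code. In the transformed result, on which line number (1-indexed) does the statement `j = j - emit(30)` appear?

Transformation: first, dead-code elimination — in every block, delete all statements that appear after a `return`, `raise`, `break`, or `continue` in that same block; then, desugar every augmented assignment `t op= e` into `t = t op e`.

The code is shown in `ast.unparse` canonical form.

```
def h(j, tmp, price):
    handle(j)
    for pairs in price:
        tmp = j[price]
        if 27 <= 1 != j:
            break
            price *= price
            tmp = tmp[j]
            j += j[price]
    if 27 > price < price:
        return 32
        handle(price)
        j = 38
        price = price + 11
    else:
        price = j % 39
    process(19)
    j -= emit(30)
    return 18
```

Transformed code:
def h(j, tmp, price):
    handle(j)
    for pairs in price:
        tmp = j[price]
        if 27 <= 1 != j:
            break
    if 27 > price < price:
        return 32
    else:
        price = j % 39
    process(19)
    j = j - emit(30)
    return 18

12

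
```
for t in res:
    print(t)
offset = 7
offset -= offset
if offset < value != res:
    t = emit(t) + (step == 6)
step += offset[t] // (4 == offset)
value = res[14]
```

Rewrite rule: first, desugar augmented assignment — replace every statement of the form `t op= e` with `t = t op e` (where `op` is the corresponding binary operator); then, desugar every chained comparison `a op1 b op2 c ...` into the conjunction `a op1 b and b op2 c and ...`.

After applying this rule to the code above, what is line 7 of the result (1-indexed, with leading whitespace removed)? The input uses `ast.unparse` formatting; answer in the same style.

Transformed code:
for t in res:
    print(t)
offset = 7
offset = offset - offset
if offset < value and value != res:
    t = emit(t) + (step == 6)
step = step + offset[t] // (4 == offset)
value = res[14]

step = step + offset[t] // (4 == offset)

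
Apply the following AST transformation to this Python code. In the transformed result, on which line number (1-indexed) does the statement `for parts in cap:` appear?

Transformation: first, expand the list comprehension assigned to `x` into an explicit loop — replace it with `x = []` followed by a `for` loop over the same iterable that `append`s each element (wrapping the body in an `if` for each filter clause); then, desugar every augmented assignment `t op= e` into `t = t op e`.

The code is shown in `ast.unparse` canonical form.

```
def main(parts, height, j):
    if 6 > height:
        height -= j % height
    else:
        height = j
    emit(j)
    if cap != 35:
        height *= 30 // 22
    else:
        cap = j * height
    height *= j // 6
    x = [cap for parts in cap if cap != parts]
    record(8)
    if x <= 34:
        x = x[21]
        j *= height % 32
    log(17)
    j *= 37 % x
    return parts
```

13

Transformed code:
def main(parts, height, j):
    if 6 > height:
        height = height - j % height
    else:
        height = j
    emit(j)
    if cap != 35:
        height = height * (30 // 22)
    else:
        cap = j * height
    height = height * (j // 6)
    x = []
    for parts in cap:
        if cap != parts:
            x.append(cap)
    record(8)
    if x <= 34:
        x = x[21]
        j = j * (height % 32)
    log(17)
    j = j * (37 % x)
    return parts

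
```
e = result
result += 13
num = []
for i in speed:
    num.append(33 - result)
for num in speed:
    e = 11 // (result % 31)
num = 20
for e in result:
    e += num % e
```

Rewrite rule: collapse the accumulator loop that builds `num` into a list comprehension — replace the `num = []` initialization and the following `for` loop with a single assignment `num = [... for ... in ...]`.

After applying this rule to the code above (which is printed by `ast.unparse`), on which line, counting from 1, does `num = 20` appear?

Transformed code:
e = result
result += 13
num = [33 - result for i in speed]
for num in speed:
    e = 11 // (result % 31)
num = 20
for e in result:
    e += num % e

6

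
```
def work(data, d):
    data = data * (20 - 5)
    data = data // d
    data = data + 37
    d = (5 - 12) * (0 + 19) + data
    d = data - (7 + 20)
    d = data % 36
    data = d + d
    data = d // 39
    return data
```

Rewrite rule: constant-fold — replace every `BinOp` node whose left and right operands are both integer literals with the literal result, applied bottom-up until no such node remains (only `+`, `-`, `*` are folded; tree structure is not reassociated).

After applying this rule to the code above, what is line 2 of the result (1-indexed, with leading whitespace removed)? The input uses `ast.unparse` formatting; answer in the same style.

Transformed code:
def work(data, d):
    data = data * 15
    data = data // d
    data = data + 37
    d = -133 + data
    d = data - 27
    d = data % 36
    data = d + d
    data = d // 39
    return data

data = data * 15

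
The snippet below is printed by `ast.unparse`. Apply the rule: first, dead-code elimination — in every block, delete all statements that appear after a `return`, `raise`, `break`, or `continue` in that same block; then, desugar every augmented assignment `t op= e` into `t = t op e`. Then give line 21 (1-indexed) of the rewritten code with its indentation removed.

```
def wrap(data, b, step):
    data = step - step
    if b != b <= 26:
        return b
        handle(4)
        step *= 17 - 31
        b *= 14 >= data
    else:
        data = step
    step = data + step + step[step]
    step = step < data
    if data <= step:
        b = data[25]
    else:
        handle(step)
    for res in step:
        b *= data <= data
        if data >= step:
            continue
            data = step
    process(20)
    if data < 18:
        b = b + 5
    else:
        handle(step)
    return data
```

handle(step)

Transformed code:
def wrap(data, b, step):
    data = step - step
    if b != b <= 26:
        return b
    else:
        data = step
    step = data + step + step[step]
    step = step < data
    if data <= step:
        b = data[25]
    else:
        handle(step)
    for res in step:
        b = b * (data <= data)
        if data >= step:
            continue
    process(20)
    if data < 18:
        b = b + 5
    else:
        handle(step)
    return data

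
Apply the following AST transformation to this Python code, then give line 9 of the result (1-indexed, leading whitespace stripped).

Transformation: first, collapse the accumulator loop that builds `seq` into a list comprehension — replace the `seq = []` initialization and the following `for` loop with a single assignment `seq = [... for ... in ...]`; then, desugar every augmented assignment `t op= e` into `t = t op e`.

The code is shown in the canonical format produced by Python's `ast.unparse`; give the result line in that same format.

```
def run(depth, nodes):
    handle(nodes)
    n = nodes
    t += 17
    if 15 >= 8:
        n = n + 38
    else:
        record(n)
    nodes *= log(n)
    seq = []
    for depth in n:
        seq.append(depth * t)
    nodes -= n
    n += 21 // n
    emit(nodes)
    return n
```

nodes = nodes * log(n)

Transformed code:
def run(depth, nodes):
    handle(nodes)
    n = nodes
    t = t + 17
    if 15 >= 8:
        n = n + 38
    else:
        record(n)
    nodes = nodes * log(n)
    seq = [depth * t for depth in n]
    nodes = nodes - n
    n = n + 21 // n
    emit(nodes)
    return n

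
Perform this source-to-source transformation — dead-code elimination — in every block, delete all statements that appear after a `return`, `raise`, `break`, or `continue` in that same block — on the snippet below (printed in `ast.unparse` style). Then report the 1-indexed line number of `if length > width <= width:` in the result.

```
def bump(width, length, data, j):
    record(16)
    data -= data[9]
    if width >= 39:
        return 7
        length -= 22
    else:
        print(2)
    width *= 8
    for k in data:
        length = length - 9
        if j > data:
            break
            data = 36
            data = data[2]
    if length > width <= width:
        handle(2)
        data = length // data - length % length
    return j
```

Transformed code:
def bump(width, length, data, j):
    record(16)
    data -= data[9]
    if width >= 39:
        return 7
    else:
        print(2)
    width *= 8
    for k in data:
        length = length - 9
        if j > data:
            break
    if length > width <= width:
        handle(2)
        data = length // data - length % length
    return j

13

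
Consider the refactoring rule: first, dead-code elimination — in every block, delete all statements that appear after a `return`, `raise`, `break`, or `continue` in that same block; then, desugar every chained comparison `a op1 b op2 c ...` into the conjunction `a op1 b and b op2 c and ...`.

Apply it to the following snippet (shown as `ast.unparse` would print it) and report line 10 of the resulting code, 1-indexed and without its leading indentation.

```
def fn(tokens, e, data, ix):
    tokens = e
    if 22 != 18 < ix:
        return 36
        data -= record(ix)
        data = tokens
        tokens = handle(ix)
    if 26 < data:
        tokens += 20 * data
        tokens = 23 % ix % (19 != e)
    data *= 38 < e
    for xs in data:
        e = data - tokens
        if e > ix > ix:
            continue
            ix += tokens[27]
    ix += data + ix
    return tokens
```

Transformed code:
def fn(tokens, e, data, ix):
    tokens = e
    if 22 != 18 and 18 < ix:
        return 36
    if 26 < data:
        tokens += 20 * data
        tokens = 23 % ix % (19 != e)
    data *= 38 < e
    for xs in data:
        e = data - tokens
        if e > ix and ix > ix:
            continue
    ix += data + ix
    return tokens

e = data - tokens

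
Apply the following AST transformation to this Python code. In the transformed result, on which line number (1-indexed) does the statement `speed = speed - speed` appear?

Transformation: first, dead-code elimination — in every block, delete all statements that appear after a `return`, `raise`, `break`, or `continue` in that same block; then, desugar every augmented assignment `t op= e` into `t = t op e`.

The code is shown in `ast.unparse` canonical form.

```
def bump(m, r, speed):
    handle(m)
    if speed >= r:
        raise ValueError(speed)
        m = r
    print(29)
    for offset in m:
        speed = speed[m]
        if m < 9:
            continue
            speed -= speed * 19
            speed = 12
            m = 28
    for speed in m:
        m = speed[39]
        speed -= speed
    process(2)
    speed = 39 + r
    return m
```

Transformed code:
def bump(m, r, speed):
    handle(m)
    if speed >= r:
        raise ValueError(speed)
    print(29)
    for offset in m:
        speed = speed[m]
        if m < 9:
            continue
    for speed in m:
        m = speed[39]
        speed = speed - speed
    process(2)
    speed = 39 + r
    return m

12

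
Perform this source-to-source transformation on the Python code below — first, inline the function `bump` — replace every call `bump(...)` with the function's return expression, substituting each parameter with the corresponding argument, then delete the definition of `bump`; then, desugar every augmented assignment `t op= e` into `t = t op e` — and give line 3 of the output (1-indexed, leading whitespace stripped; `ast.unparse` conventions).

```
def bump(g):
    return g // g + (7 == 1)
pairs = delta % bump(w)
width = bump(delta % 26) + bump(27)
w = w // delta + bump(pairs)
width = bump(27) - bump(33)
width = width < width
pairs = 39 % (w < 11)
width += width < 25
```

w = w // delta + (pairs // pairs + (7 == 1))

Transformed code:
pairs = delta % (w // w + (7 == 1))
width = delta % 26 // (delta % 26) + (7 == 1) + (27 // 27 + (7 == 1))
w = w // delta + (pairs // pairs + (7 == 1))
width = 27 // 27 + (7 == 1) - (33 // 33 + (7 == 1))
width = width < width
pairs = 39 % (w < 11)
width = width + (width < 25)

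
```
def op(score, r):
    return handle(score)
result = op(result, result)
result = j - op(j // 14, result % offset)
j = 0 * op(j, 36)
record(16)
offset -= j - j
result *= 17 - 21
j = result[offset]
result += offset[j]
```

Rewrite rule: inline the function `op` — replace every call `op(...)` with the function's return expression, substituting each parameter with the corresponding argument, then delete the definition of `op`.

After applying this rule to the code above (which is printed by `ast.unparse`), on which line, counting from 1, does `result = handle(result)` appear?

1

Transformed code:
result = handle(result)
result = j - handle(j // 14)
j = 0 * handle(j)
record(16)
offset -= j - j
result *= 17 - 21
j = result[offset]
result += offset[j]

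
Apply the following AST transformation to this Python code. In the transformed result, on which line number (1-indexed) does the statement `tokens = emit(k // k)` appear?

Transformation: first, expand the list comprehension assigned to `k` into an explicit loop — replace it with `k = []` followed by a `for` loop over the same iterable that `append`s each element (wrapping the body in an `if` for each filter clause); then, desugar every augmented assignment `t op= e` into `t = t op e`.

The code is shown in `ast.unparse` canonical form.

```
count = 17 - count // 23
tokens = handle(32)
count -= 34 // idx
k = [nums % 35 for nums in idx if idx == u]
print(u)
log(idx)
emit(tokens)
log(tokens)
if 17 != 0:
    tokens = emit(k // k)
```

13

Transformed code:
count = 17 - count // 23
tokens = handle(32)
count = count - 34 // idx
k = []
for nums in idx:
    if idx == u:
        k.append(nums % 35)
print(u)
log(idx)
emit(tokens)
log(tokens)
if 17 != 0:
    tokens = emit(k // k)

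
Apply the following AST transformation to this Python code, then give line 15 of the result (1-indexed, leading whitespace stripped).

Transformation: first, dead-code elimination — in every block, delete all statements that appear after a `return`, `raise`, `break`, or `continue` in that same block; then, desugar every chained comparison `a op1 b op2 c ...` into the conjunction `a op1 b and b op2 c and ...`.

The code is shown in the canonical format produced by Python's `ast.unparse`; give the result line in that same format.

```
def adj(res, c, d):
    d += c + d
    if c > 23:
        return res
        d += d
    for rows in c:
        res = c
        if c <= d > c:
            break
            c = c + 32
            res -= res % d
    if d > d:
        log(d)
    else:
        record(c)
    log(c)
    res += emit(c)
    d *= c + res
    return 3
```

d *= c + res

Transformed code:
def adj(res, c, d):
    d += c + d
    if c > 23:
        return res
    for rows in c:
        res = c
        if c <= d and d > c:
            break
    if d > d:
        log(d)
    else:
        record(c)
    log(c)
    res += emit(c)
    d *= c + res
    return 3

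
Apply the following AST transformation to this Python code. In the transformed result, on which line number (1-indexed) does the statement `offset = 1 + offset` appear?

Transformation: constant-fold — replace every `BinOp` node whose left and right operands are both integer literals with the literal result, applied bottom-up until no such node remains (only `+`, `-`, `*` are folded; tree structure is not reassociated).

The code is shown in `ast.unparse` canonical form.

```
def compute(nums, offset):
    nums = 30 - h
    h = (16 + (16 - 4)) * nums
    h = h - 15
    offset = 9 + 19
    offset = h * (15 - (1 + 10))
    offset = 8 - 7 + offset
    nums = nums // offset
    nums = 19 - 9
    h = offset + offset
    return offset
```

7

Transformed code:
def compute(nums, offset):
    nums = 30 - h
    h = 28 * nums
    h = h - 15
    offset = 28
    offset = h * 4
    offset = 1 + offset
    nums = nums // offset
    nums = 10
    h = offset + offset
    return offset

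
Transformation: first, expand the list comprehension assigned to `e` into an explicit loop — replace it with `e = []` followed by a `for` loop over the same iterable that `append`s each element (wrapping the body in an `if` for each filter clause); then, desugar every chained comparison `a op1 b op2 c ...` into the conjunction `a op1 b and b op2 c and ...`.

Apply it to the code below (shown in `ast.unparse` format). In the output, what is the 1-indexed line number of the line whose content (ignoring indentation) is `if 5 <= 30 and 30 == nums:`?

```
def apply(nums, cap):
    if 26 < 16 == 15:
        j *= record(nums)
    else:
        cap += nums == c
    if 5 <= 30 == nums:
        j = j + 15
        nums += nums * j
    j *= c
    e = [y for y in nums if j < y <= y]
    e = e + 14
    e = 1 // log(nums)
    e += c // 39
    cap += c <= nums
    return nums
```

Transformed code:
def apply(nums, cap):
    if 26 < 16 and 16 == 15:
        j *= record(nums)
    else:
        cap += nums == c
    if 5 <= 30 and 30 == nums:
        j = j + 15
        nums += nums * j
    j *= c
    e = []
    for y in nums:
        if j < y and y <= y:
            e.append(y)
    e = e + 14
    e = 1 // log(nums)
    e += c // 39
    cap += c <= nums
    return nums

6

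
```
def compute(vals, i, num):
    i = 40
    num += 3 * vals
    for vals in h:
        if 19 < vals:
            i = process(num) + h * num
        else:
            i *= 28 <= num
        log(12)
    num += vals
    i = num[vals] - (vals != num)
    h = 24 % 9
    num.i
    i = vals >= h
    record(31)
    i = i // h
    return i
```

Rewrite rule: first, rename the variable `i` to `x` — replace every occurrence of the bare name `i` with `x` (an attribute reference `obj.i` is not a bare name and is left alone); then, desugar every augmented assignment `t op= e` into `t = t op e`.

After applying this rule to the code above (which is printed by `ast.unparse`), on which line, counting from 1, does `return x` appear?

17

Transformed code:
def compute(vals, x, num):
    x = 40
    num = num + 3 * vals
    for vals in h:
        if 19 < vals:
            x = process(num) + h * num
        else:
            x = x * (28 <= num)
        log(12)
    num = num + vals
    x = num[vals] - (vals != num)
    h = 24 % 9
    num.i
    x = vals >= h
    record(31)
    x = x // h
    return x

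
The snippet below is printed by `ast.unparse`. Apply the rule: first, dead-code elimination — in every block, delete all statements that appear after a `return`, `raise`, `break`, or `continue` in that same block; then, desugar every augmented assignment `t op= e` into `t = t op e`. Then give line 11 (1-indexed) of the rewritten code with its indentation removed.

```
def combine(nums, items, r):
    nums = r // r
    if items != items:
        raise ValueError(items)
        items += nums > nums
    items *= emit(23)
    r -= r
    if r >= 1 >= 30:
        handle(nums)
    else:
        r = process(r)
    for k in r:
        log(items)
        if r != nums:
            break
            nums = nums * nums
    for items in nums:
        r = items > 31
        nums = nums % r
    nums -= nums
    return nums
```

Transformed code:
def combine(nums, items, r):
    nums = r // r
    if items != items:
        raise ValueError(items)
    items = items * emit(23)
    r = r - r
    if r >= 1 >= 30:
        handle(nums)
    else:
        r = process(r)
    for k in r:
        log(items)
        if r != nums:
            break
    for items in nums:
        r = items > 31
        nums = nums % r
    nums = nums - nums
    return nums

for k in r:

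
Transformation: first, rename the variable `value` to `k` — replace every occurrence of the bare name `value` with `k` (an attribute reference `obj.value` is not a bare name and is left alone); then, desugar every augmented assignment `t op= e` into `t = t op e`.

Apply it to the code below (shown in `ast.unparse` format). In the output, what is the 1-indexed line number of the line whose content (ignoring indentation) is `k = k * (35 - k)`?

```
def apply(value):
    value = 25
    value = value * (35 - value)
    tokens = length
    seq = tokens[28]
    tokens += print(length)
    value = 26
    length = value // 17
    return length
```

3

Transformed code:
def apply(k):
    k = 25
    k = k * (35 - k)
    tokens = length
    seq = tokens[28]
    tokens = tokens + print(length)
    k = 26
    length = k // 17
    return length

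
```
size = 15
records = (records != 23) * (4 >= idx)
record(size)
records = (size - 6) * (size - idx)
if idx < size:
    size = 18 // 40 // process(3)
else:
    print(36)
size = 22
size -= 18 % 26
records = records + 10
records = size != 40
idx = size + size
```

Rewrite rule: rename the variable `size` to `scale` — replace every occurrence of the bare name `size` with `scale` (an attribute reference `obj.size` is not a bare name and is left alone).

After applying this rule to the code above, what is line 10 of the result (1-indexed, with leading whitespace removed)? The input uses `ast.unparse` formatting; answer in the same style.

scale -= 18 % 26

Transformed code:
scale = 15
records = (records != 23) * (4 >= idx)
record(scale)
records = (scale - 6) * (scale - idx)
if idx < scale:
    scale = 18 // 40 // process(3)
else:
    print(36)
scale = 22
scale -= 18 % 26
records = records + 10
records = scale != 40
idx = scale + scale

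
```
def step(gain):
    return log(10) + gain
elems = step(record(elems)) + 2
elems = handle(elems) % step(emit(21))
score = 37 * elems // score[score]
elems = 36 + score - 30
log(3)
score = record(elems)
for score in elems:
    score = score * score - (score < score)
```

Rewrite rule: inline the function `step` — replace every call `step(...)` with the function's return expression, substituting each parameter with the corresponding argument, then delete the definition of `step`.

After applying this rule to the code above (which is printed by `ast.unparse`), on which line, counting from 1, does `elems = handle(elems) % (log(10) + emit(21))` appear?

2

Transformed code:
elems = log(10) + record(elems) + 2
elems = handle(elems) % (log(10) + emit(21))
score = 37 * elems // score[score]
elems = 36 + score - 30
log(3)
score = record(elems)
for score in elems:
    score = score * score - (score < score)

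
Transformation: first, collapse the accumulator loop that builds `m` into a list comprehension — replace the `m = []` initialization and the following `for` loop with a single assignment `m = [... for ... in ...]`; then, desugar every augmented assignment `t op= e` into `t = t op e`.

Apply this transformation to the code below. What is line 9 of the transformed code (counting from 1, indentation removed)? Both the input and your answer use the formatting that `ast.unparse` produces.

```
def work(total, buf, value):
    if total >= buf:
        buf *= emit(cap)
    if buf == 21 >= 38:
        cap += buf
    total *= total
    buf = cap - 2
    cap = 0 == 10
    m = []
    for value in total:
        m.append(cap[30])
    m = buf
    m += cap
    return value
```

m = [cap[30] for value in total]

Transformed code:
def work(total, buf, value):
    if total >= buf:
        buf = buf * emit(cap)
    if buf == 21 >= 38:
        cap = cap + buf
    total = total * total
    buf = cap - 2
    cap = 0 == 10
    m = [cap[30] for value in total]
    m = buf
    m = m + cap
    return value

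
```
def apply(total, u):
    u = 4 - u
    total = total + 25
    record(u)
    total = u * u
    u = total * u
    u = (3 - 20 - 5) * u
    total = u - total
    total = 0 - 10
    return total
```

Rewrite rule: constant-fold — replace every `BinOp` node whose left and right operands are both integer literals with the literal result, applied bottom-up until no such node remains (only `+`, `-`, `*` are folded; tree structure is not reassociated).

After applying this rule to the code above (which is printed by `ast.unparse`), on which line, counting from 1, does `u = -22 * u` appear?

7

Transformed code:
def apply(total, u):
    u = 4 - u
    total = total + 25
    record(u)
    total = u * u
    u = total * u
    u = -22 * u
    total = u - total
    total = -10
    return total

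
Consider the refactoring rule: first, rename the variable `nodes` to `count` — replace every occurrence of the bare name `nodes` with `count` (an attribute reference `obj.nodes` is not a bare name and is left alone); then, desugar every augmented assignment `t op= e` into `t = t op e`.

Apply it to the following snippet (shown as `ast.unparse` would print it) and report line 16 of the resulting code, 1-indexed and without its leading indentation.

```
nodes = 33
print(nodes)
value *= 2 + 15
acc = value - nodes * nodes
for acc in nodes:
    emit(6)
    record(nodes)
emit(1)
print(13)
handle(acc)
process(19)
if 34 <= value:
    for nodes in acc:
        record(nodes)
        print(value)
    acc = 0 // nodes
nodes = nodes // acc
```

acc = 0 // count

Transformed code:
count = 33
print(count)
value = value * (2 + 15)
acc = value - count * count
for acc in count:
    emit(6)
    record(count)
emit(1)
print(13)
handle(acc)
process(19)
if 34 <= value:
    for count in acc:
        record(count)
        print(value)
    acc = 0 // count
count = count // acc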